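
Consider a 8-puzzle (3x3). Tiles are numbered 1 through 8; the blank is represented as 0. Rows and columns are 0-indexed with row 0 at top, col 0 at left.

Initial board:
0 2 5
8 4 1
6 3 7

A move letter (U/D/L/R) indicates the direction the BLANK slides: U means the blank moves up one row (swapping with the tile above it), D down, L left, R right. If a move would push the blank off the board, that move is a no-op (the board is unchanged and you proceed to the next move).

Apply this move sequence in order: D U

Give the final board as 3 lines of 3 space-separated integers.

Answer: 0 2 5
8 4 1
6 3 7

Derivation:
After move 1 (D):
8 2 5
0 4 1
6 3 7

After move 2 (U):
0 2 5
8 4 1
6 3 7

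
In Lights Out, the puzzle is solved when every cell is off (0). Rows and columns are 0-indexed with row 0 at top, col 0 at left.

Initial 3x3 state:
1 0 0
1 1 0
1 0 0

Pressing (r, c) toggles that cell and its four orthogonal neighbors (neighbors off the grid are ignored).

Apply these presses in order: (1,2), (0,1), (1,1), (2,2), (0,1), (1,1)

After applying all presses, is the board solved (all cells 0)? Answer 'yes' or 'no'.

After press 1 at (1,2):
1 0 1
1 0 1
1 0 1

After press 2 at (0,1):
0 1 0
1 1 1
1 0 1

After press 3 at (1,1):
0 0 0
0 0 0
1 1 1

After press 4 at (2,2):
0 0 0
0 0 1
1 0 0

After press 5 at (0,1):
1 1 1
0 1 1
1 0 0

After press 6 at (1,1):
1 0 1
1 0 0
1 1 0

Lights still on: 5

Answer: no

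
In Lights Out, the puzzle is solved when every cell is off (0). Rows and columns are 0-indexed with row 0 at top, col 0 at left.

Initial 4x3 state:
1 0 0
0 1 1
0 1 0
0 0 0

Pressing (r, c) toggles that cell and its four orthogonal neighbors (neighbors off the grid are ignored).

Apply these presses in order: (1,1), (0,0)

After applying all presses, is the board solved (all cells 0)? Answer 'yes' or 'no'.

Answer: yes

Derivation:
After press 1 at (1,1):
1 1 0
1 0 0
0 0 0
0 0 0

After press 2 at (0,0):
0 0 0
0 0 0
0 0 0
0 0 0

Lights still on: 0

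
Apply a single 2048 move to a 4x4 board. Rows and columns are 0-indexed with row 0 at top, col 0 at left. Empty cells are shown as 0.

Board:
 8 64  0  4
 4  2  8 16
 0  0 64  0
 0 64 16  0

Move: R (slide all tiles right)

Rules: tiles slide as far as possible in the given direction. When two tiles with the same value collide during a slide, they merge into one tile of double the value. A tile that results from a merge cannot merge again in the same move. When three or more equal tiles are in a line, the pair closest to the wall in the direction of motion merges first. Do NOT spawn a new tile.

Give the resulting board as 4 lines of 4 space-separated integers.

Slide right:
row 0: [8, 64, 0, 4] -> [0, 8, 64, 4]
row 1: [4, 2, 8, 16] -> [4, 2, 8, 16]
row 2: [0, 0, 64, 0] -> [0, 0, 0, 64]
row 3: [0, 64, 16, 0] -> [0, 0, 64, 16]

Answer:  0  8 64  4
 4  2  8 16
 0  0  0 64
 0  0 64 16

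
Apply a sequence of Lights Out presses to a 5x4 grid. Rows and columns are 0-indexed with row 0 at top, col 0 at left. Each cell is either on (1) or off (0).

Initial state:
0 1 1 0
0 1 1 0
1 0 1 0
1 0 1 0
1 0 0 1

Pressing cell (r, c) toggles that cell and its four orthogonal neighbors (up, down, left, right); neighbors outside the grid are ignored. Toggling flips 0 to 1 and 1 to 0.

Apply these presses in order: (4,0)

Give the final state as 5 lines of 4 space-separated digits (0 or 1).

Answer: 0 1 1 0
0 1 1 0
1 0 1 0
0 0 1 0
0 1 0 1

Derivation:
After press 1 at (4,0):
0 1 1 0
0 1 1 0
1 0 1 0
0 0 1 0
0 1 0 1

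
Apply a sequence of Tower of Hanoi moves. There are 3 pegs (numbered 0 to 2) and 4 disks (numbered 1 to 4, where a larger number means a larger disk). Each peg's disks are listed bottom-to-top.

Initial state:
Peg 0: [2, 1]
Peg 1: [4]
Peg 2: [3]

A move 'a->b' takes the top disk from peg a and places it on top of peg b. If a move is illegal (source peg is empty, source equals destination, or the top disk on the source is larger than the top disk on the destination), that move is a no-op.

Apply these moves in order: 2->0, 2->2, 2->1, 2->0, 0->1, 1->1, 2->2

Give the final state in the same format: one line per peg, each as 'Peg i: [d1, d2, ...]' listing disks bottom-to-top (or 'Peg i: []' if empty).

Answer: Peg 0: [2]
Peg 1: [4, 3, 1]
Peg 2: []

Derivation:
After move 1 (2->0):
Peg 0: [2, 1]
Peg 1: [4]
Peg 2: [3]

After move 2 (2->2):
Peg 0: [2, 1]
Peg 1: [4]
Peg 2: [3]

After move 3 (2->1):
Peg 0: [2, 1]
Peg 1: [4, 3]
Peg 2: []

After move 4 (2->0):
Peg 0: [2, 1]
Peg 1: [4, 3]
Peg 2: []

After move 5 (0->1):
Peg 0: [2]
Peg 1: [4, 3, 1]
Peg 2: []

After move 6 (1->1):
Peg 0: [2]
Peg 1: [4, 3, 1]
Peg 2: []

After move 7 (2->2):
Peg 0: [2]
Peg 1: [4, 3, 1]
Peg 2: []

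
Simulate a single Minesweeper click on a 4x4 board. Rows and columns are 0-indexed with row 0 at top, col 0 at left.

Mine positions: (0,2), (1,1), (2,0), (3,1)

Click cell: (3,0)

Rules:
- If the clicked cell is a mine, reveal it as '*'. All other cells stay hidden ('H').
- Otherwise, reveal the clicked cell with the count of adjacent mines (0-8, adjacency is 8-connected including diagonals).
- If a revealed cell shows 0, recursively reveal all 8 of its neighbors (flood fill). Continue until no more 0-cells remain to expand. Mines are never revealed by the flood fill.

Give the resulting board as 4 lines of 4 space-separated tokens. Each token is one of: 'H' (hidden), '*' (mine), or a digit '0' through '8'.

H H H H
H H H H
H H H H
2 H H H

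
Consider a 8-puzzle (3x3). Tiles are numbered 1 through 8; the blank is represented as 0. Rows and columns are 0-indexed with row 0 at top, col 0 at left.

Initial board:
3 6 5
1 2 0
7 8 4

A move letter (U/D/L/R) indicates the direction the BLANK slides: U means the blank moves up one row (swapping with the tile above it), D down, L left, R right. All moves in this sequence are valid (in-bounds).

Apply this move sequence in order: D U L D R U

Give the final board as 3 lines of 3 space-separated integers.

Answer: 3 6 5
1 8 0
7 4 2

Derivation:
After move 1 (D):
3 6 5
1 2 4
7 8 0

After move 2 (U):
3 6 5
1 2 0
7 8 4

After move 3 (L):
3 6 5
1 0 2
7 8 4

After move 4 (D):
3 6 5
1 8 2
7 0 4

After move 5 (R):
3 6 5
1 8 2
7 4 0

After move 6 (U):
3 6 5
1 8 0
7 4 2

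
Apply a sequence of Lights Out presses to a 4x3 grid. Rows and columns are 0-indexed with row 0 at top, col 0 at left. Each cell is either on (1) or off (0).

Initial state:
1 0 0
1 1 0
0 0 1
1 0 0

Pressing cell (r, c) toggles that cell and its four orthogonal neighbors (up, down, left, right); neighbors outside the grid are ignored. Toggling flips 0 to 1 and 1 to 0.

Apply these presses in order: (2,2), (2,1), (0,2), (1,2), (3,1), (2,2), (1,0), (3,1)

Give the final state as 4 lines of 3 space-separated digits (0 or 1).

After press 1 at (2,2):
1 0 0
1 1 1
0 1 0
1 0 1

After press 2 at (2,1):
1 0 0
1 0 1
1 0 1
1 1 1

After press 3 at (0,2):
1 1 1
1 0 0
1 0 1
1 1 1

After press 4 at (1,2):
1 1 0
1 1 1
1 0 0
1 1 1

After press 5 at (3,1):
1 1 0
1 1 1
1 1 0
0 0 0

After press 6 at (2,2):
1 1 0
1 1 0
1 0 1
0 0 1

After press 7 at (1,0):
0 1 0
0 0 0
0 0 1
0 0 1

After press 8 at (3,1):
0 1 0
0 0 0
0 1 1
1 1 0

Answer: 0 1 0
0 0 0
0 1 1
1 1 0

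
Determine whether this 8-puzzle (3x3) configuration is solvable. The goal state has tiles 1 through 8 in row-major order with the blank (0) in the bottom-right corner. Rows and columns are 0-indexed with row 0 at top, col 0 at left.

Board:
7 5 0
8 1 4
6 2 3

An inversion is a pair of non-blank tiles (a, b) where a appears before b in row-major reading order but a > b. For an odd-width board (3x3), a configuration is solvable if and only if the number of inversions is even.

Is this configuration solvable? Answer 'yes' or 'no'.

Inversions (pairs i<j in row-major order where tile[i] > tile[j] > 0): 19
19 is odd, so the puzzle is not solvable.

Answer: no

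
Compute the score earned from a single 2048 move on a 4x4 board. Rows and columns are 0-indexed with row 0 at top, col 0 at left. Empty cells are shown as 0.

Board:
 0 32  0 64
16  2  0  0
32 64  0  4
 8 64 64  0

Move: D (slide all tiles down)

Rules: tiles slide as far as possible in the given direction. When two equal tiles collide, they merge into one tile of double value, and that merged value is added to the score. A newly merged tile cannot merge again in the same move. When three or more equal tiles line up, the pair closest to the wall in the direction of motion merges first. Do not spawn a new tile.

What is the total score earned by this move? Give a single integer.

Answer: 128

Derivation:
Slide down:
col 0: [0, 16, 32, 8] -> [0, 16, 32, 8]  score +0 (running 0)
col 1: [32, 2, 64, 64] -> [0, 32, 2, 128]  score +128 (running 128)
col 2: [0, 0, 0, 64] -> [0, 0, 0, 64]  score +0 (running 128)
col 3: [64, 0, 4, 0] -> [0, 0, 64, 4]  score +0 (running 128)
Board after move:
  0   0   0   0
 16  32   0   0
 32   2   0  64
  8 128  64   4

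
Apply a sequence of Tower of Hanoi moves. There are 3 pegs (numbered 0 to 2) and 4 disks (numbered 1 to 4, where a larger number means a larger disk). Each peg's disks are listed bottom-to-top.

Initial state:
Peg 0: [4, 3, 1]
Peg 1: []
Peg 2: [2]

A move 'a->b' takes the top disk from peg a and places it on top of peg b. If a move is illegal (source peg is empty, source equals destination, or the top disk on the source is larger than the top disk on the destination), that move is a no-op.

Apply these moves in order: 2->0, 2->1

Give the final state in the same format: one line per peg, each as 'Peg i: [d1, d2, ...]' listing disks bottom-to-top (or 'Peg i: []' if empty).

After move 1 (2->0):
Peg 0: [4, 3, 1]
Peg 1: []
Peg 2: [2]

After move 2 (2->1):
Peg 0: [4, 3, 1]
Peg 1: [2]
Peg 2: []

Answer: Peg 0: [4, 3, 1]
Peg 1: [2]
Peg 2: []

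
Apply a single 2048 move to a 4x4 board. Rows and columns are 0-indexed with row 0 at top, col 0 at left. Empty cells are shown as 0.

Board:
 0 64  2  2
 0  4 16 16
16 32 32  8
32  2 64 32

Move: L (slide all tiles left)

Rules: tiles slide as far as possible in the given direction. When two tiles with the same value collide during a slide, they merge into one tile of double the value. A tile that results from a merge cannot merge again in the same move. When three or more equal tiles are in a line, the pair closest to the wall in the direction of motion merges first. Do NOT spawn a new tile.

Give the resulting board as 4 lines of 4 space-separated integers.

Slide left:
row 0: [0, 64, 2, 2] -> [64, 4, 0, 0]
row 1: [0, 4, 16, 16] -> [4, 32, 0, 0]
row 2: [16, 32, 32, 8] -> [16, 64, 8, 0]
row 3: [32, 2, 64, 32] -> [32, 2, 64, 32]

Answer: 64  4  0  0
 4 32  0  0
16 64  8  0
32  2 64 32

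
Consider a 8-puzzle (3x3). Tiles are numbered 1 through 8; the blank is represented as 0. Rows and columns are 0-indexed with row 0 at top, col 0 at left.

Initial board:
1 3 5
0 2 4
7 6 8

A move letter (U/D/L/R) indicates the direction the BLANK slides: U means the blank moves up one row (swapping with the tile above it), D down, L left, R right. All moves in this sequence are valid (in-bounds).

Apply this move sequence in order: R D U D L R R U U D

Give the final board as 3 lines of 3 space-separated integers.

After move 1 (R):
1 3 5
2 0 4
7 6 8

After move 2 (D):
1 3 5
2 6 4
7 0 8

After move 3 (U):
1 3 5
2 0 4
7 6 8

After move 4 (D):
1 3 5
2 6 4
7 0 8

After move 5 (L):
1 3 5
2 6 4
0 7 8

After move 6 (R):
1 3 5
2 6 4
7 0 8

After move 7 (R):
1 3 5
2 6 4
7 8 0

After move 8 (U):
1 3 5
2 6 0
7 8 4

After move 9 (U):
1 3 0
2 6 5
7 8 4

After move 10 (D):
1 3 5
2 6 0
7 8 4

Answer: 1 3 5
2 6 0
7 8 4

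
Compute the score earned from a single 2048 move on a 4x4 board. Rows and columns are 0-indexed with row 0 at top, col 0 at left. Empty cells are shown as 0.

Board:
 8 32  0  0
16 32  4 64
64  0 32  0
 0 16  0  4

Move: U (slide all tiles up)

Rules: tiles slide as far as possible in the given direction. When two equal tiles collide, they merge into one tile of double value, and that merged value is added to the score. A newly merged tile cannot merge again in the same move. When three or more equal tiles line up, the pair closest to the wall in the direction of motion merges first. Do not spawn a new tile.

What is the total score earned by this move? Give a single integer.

Answer: 64

Derivation:
Slide up:
col 0: [8, 16, 64, 0] -> [8, 16, 64, 0]  score +0 (running 0)
col 1: [32, 32, 0, 16] -> [64, 16, 0, 0]  score +64 (running 64)
col 2: [0, 4, 32, 0] -> [4, 32, 0, 0]  score +0 (running 64)
col 3: [0, 64, 0, 4] -> [64, 4, 0, 0]  score +0 (running 64)
Board after move:
 8 64  4 64
16 16 32  4
64  0  0  0
 0  0  0  0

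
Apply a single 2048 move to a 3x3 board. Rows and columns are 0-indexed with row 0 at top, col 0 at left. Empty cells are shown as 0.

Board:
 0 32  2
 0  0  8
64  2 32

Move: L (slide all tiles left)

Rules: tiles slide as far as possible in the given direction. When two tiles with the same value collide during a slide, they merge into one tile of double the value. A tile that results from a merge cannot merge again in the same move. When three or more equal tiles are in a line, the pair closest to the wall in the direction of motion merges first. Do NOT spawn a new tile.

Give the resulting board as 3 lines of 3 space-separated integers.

Slide left:
row 0: [0, 32, 2] -> [32, 2, 0]
row 1: [0, 0, 8] -> [8, 0, 0]
row 2: [64, 2, 32] -> [64, 2, 32]

Answer: 32  2  0
 8  0  0
64  2 32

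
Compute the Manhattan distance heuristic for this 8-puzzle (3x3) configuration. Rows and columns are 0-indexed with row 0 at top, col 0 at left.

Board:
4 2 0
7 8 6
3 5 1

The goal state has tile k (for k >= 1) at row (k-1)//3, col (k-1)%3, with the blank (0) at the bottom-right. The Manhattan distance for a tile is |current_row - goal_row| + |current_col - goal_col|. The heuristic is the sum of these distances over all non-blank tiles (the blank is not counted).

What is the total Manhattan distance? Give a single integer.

Answer: 12

Derivation:
Tile 4: at (0,0), goal (1,0), distance |0-1|+|0-0| = 1
Tile 2: at (0,1), goal (0,1), distance |0-0|+|1-1| = 0
Tile 7: at (1,0), goal (2,0), distance |1-2|+|0-0| = 1
Tile 8: at (1,1), goal (2,1), distance |1-2|+|1-1| = 1
Tile 6: at (1,2), goal (1,2), distance |1-1|+|2-2| = 0
Tile 3: at (2,0), goal (0,2), distance |2-0|+|0-2| = 4
Tile 5: at (2,1), goal (1,1), distance |2-1|+|1-1| = 1
Tile 1: at (2,2), goal (0,0), distance |2-0|+|2-0| = 4
Sum: 1 + 0 + 1 + 1 + 0 + 4 + 1 + 4 = 12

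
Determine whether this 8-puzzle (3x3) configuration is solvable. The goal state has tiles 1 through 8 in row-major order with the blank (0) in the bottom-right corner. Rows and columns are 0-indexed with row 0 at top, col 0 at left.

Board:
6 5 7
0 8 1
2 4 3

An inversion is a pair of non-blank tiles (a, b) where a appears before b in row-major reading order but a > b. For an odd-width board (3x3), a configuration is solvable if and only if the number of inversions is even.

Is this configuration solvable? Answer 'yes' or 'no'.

Answer: yes

Derivation:
Inversions (pairs i<j in row-major order where tile[i] > tile[j] > 0): 18
18 is even, so the puzzle is solvable.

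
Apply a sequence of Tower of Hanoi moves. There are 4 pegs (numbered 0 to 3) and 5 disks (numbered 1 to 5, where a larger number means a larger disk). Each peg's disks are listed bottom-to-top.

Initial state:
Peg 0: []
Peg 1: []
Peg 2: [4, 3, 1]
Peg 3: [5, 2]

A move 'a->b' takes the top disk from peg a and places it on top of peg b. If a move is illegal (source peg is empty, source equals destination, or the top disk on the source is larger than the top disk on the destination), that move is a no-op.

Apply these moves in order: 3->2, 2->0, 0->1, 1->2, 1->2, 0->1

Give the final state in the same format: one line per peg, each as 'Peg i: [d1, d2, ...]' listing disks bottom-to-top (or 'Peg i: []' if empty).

After move 1 (3->2):
Peg 0: []
Peg 1: []
Peg 2: [4, 3, 1]
Peg 3: [5, 2]

After move 2 (2->0):
Peg 0: [1]
Peg 1: []
Peg 2: [4, 3]
Peg 3: [5, 2]

After move 3 (0->1):
Peg 0: []
Peg 1: [1]
Peg 2: [4, 3]
Peg 3: [5, 2]

After move 4 (1->2):
Peg 0: []
Peg 1: []
Peg 2: [4, 3, 1]
Peg 3: [5, 2]

After move 5 (1->2):
Peg 0: []
Peg 1: []
Peg 2: [4, 3, 1]
Peg 3: [5, 2]

After move 6 (0->1):
Peg 0: []
Peg 1: []
Peg 2: [4, 3, 1]
Peg 3: [5, 2]

Answer: Peg 0: []
Peg 1: []
Peg 2: [4, 3, 1]
Peg 3: [5, 2]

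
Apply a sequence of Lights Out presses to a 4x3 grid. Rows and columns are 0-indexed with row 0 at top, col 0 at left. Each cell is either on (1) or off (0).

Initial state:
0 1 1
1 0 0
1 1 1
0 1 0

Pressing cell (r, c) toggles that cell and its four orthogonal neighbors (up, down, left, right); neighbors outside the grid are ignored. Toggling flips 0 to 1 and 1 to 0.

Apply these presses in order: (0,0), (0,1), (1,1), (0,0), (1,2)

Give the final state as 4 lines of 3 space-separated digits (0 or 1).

After press 1 at (0,0):
1 0 1
0 0 0
1 1 1
0 1 0

After press 2 at (0,1):
0 1 0
0 1 0
1 1 1
0 1 0

After press 3 at (1,1):
0 0 0
1 0 1
1 0 1
0 1 0

After press 4 at (0,0):
1 1 0
0 0 1
1 0 1
0 1 0

After press 5 at (1,2):
1 1 1
0 1 0
1 0 0
0 1 0

Answer: 1 1 1
0 1 0
1 0 0
0 1 0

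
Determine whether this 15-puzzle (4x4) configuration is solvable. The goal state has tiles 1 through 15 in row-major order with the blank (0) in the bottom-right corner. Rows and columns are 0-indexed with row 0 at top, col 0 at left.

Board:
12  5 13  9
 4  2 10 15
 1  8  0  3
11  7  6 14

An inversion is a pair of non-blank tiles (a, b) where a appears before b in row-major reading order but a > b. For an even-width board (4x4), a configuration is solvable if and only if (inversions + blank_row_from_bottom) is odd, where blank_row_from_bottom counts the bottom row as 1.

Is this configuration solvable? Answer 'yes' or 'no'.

Answer: no

Derivation:
Inversions: 54
Blank is in row 2 (0-indexed from top), which is row 2 counting from the bottom (bottom = 1).
54 + 2 = 56, which is even, so the puzzle is not solvable.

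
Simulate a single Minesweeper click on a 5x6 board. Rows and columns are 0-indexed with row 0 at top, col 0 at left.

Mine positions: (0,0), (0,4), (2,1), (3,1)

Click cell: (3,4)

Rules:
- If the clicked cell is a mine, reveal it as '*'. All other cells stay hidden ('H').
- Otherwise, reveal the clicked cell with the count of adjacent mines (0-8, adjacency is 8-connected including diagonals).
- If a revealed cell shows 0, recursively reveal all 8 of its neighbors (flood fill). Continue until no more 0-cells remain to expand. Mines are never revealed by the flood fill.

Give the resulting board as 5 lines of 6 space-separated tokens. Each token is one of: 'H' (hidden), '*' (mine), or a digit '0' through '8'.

H H H H H H
H H 1 1 1 1
H H 2 0 0 0
H H 2 0 0 0
H H 1 0 0 0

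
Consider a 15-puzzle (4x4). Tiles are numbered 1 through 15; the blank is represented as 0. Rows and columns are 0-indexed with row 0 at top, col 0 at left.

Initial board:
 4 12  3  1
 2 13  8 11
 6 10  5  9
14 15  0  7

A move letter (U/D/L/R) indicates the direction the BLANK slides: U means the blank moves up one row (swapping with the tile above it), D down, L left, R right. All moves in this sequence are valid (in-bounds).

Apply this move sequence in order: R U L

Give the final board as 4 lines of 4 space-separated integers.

Answer:  4 12  3  1
 2 13  8 11
 6 10  0  5
14 15  7  9

Derivation:
After move 1 (R):
 4 12  3  1
 2 13  8 11
 6 10  5  9
14 15  7  0

After move 2 (U):
 4 12  3  1
 2 13  8 11
 6 10  5  0
14 15  7  9

After move 3 (L):
 4 12  3  1
 2 13  8 11
 6 10  0  5
14 15  7  9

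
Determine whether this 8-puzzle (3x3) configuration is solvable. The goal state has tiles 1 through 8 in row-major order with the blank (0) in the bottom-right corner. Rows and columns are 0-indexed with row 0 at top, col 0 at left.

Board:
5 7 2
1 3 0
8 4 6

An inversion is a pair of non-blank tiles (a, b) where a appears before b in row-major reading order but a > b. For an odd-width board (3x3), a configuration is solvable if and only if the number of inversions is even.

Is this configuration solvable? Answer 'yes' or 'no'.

Answer: yes

Derivation:
Inversions (pairs i<j in row-major order where tile[i] > tile[j] > 0): 12
12 is even, so the puzzle is solvable.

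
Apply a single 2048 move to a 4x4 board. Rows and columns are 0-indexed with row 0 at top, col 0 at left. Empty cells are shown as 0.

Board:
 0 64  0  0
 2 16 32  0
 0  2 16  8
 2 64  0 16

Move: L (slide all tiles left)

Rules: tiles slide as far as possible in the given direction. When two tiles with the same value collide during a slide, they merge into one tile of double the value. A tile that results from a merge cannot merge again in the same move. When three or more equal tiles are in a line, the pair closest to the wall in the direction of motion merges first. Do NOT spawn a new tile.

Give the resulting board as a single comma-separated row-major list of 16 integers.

Slide left:
row 0: [0, 64, 0, 0] -> [64, 0, 0, 0]
row 1: [2, 16, 32, 0] -> [2, 16, 32, 0]
row 2: [0, 2, 16, 8] -> [2, 16, 8, 0]
row 3: [2, 64, 0, 16] -> [2, 64, 16, 0]

Answer: 64, 0, 0, 0, 2, 16, 32, 0, 2, 16, 8, 0, 2, 64, 16, 0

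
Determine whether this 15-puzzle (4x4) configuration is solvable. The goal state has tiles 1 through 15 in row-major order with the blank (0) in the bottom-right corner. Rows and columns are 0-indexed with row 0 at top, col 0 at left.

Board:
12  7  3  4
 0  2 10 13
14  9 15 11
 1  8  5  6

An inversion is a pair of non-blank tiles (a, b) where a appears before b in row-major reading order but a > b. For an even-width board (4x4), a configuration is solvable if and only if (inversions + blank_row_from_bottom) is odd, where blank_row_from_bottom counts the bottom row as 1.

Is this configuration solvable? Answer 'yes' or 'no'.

Answer: yes

Derivation:
Inversions: 54
Blank is in row 1 (0-indexed from top), which is row 3 counting from the bottom (bottom = 1).
54 + 3 = 57, which is odd, so the puzzle is solvable.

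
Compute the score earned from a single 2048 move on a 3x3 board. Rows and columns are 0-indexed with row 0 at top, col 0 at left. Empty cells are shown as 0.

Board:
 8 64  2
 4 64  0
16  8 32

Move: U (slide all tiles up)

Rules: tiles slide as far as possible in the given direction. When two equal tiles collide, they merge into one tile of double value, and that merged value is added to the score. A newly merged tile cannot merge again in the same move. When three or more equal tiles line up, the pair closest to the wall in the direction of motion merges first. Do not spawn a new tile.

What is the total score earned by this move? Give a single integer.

Answer: 128

Derivation:
Slide up:
col 0: [8, 4, 16] -> [8, 4, 16]  score +0 (running 0)
col 1: [64, 64, 8] -> [128, 8, 0]  score +128 (running 128)
col 2: [2, 0, 32] -> [2, 32, 0]  score +0 (running 128)
Board after move:
  8 128   2
  4   8  32
 16   0   0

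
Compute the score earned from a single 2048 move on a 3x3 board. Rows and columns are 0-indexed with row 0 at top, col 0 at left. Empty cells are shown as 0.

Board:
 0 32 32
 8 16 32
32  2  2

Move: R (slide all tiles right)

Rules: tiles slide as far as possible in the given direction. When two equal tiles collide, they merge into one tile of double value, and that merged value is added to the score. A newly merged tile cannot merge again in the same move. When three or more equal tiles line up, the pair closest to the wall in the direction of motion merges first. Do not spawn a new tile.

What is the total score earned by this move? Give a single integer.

Answer: 68

Derivation:
Slide right:
row 0: [0, 32, 32] -> [0, 0, 64]  score +64 (running 64)
row 1: [8, 16, 32] -> [8, 16, 32]  score +0 (running 64)
row 2: [32, 2, 2] -> [0, 32, 4]  score +4 (running 68)
Board after move:
 0  0 64
 8 16 32
 0 32  4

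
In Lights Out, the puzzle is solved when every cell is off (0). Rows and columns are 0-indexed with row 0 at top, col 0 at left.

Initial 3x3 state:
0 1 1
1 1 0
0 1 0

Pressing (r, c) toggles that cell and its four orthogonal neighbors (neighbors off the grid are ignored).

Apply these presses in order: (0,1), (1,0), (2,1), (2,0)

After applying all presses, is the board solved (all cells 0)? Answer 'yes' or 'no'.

After press 1 at (0,1):
1 0 0
1 0 0
0 1 0

After press 2 at (1,0):
0 0 0
0 1 0
1 1 0

After press 3 at (2,1):
0 0 0
0 0 0
0 0 1

After press 4 at (2,0):
0 0 0
1 0 0
1 1 1

Lights still on: 4

Answer: no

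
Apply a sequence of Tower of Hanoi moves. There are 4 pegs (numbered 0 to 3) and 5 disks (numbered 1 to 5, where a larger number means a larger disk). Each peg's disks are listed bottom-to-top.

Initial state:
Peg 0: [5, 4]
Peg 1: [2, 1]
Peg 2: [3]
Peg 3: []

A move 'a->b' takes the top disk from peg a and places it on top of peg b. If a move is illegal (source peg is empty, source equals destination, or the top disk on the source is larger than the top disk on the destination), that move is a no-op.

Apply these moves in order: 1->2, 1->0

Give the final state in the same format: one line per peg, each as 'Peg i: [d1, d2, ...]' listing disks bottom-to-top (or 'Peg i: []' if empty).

Answer: Peg 0: [5, 4, 2]
Peg 1: []
Peg 2: [3, 1]
Peg 3: []

Derivation:
After move 1 (1->2):
Peg 0: [5, 4]
Peg 1: [2]
Peg 2: [3, 1]
Peg 3: []

After move 2 (1->0):
Peg 0: [5, 4, 2]
Peg 1: []
Peg 2: [3, 1]
Peg 3: []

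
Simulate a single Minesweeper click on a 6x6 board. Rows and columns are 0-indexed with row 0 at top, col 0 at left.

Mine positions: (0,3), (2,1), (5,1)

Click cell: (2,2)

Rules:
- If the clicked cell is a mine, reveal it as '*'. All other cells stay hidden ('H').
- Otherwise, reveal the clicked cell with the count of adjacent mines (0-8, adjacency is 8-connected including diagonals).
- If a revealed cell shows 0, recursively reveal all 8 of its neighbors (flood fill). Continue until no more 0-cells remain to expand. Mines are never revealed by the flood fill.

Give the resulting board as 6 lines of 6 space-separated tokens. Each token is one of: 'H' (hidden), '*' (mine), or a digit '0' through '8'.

H H H H H H
H H H H H H
H H 1 H H H
H H H H H H
H H H H H H
H H H H H H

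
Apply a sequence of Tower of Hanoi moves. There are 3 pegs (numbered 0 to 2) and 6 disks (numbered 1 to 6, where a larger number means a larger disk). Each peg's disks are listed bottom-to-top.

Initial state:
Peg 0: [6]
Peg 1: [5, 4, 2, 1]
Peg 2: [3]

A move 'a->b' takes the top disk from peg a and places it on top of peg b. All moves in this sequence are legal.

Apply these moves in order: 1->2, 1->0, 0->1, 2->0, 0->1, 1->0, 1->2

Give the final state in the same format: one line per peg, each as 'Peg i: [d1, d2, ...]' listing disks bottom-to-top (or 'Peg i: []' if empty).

Answer: Peg 0: [6, 1]
Peg 1: [5, 4]
Peg 2: [3, 2]

Derivation:
After move 1 (1->2):
Peg 0: [6]
Peg 1: [5, 4, 2]
Peg 2: [3, 1]

After move 2 (1->0):
Peg 0: [6, 2]
Peg 1: [5, 4]
Peg 2: [3, 1]

After move 3 (0->1):
Peg 0: [6]
Peg 1: [5, 4, 2]
Peg 2: [3, 1]

After move 4 (2->0):
Peg 0: [6, 1]
Peg 1: [5, 4, 2]
Peg 2: [3]

After move 5 (0->1):
Peg 0: [6]
Peg 1: [5, 4, 2, 1]
Peg 2: [3]

After move 6 (1->0):
Peg 0: [6, 1]
Peg 1: [5, 4, 2]
Peg 2: [3]

After move 7 (1->2):
Peg 0: [6, 1]
Peg 1: [5, 4]
Peg 2: [3, 2]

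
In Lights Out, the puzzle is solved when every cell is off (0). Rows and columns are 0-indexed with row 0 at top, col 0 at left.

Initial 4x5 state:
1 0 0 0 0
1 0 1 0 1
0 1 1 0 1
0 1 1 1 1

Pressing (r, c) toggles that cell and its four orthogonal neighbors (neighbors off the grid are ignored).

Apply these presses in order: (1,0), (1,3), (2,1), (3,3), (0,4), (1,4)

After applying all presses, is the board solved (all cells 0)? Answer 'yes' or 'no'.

Answer: yes

Derivation:
After press 1 at (1,0):
0 0 0 0 0
0 1 1 0 1
1 1 1 0 1
0 1 1 1 1

After press 2 at (1,3):
0 0 0 1 0
0 1 0 1 0
1 1 1 1 1
0 1 1 1 1

After press 3 at (2,1):
0 0 0 1 0
0 0 0 1 0
0 0 0 1 1
0 0 1 1 1

After press 4 at (3,3):
0 0 0 1 0
0 0 0 1 0
0 0 0 0 1
0 0 0 0 0

After press 5 at (0,4):
0 0 0 0 1
0 0 0 1 1
0 0 0 0 1
0 0 0 0 0

After press 6 at (1,4):
0 0 0 0 0
0 0 0 0 0
0 0 0 0 0
0 0 0 0 0

Lights still on: 0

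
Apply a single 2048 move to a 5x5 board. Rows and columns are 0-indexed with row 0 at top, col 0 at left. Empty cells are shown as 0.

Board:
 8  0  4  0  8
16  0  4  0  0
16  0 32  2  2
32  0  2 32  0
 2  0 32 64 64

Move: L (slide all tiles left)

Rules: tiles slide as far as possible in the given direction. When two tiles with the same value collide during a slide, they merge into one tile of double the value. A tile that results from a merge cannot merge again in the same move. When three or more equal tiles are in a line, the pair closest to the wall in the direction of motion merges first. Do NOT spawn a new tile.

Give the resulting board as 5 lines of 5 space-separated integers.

Slide left:
row 0: [8, 0, 4, 0, 8] -> [8, 4, 8, 0, 0]
row 1: [16, 0, 4, 0, 0] -> [16, 4, 0, 0, 0]
row 2: [16, 0, 32, 2, 2] -> [16, 32, 4, 0, 0]
row 3: [32, 0, 2, 32, 0] -> [32, 2, 32, 0, 0]
row 4: [2, 0, 32, 64, 64] -> [2, 32, 128, 0, 0]

Answer:   8   4   8   0   0
 16   4   0   0   0
 16  32   4   0   0
 32   2  32   0   0
  2  32 128   0   0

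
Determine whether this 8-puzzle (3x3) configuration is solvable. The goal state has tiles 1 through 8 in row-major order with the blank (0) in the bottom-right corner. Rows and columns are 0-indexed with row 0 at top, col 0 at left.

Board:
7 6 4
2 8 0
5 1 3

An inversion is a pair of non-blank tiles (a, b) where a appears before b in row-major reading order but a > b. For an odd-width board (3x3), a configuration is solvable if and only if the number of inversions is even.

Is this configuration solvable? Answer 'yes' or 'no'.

Answer: yes

Derivation:
Inversions (pairs i<j in row-major order where tile[i] > tile[j] > 0): 20
20 is even, so the puzzle is solvable.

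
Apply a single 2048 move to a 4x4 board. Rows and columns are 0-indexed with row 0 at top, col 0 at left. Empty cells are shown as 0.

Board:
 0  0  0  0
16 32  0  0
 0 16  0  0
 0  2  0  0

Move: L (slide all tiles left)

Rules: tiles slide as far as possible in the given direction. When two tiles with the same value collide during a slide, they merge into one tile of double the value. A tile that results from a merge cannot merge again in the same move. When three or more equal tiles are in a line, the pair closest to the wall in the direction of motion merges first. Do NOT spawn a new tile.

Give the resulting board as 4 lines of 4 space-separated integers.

Slide left:
row 0: [0, 0, 0, 0] -> [0, 0, 0, 0]
row 1: [16, 32, 0, 0] -> [16, 32, 0, 0]
row 2: [0, 16, 0, 0] -> [16, 0, 0, 0]
row 3: [0, 2, 0, 0] -> [2, 0, 0, 0]

Answer:  0  0  0  0
16 32  0  0
16  0  0  0
 2  0  0  0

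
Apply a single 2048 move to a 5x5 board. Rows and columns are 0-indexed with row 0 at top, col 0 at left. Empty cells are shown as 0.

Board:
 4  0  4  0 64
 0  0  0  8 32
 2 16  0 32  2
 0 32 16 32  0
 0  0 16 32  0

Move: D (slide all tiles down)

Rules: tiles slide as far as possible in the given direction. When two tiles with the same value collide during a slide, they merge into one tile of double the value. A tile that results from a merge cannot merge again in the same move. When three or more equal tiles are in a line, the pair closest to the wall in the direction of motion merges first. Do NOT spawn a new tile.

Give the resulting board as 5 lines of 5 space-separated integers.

Slide down:
col 0: [4, 0, 2, 0, 0] -> [0, 0, 0, 4, 2]
col 1: [0, 0, 16, 32, 0] -> [0, 0, 0, 16, 32]
col 2: [4, 0, 0, 16, 16] -> [0, 0, 0, 4, 32]
col 3: [0, 8, 32, 32, 32] -> [0, 0, 8, 32, 64]
col 4: [64, 32, 2, 0, 0] -> [0, 0, 64, 32, 2]

Answer:  0  0  0  0  0
 0  0  0  0  0
 0  0  0  8 64
 4 16  4 32 32
 2 32 32 64  2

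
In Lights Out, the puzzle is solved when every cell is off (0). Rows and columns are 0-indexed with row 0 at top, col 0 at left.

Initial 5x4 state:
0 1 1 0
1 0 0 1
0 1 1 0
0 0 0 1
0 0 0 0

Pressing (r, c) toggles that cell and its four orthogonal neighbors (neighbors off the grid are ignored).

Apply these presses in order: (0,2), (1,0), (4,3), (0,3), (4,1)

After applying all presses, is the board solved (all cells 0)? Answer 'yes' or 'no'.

Answer: no

Derivation:
After press 1 at (0,2):
0 0 0 1
1 0 1 1
0 1 1 0
0 0 0 1
0 0 0 0

After press 2 at (1,0):
1 0 0 1
0 1 1 1
1 1 1 0
0 0 0 1
0 0 0 0

After press 3 at (4,3):
1 0 0 1
0 1 1 1
1 1 1 0
0 0 0 0
0 0 1 1

After press 4 at (0,3):
1 0 1 0
0 1 1 0
1 1 1 0
0 0 0 0
0 0 1 1

After press 5 at (4,1):
1 0 1 0
0 1 1 0
1 1 1 0
0 1 0 0
1 1 0 1

Lights still on: 11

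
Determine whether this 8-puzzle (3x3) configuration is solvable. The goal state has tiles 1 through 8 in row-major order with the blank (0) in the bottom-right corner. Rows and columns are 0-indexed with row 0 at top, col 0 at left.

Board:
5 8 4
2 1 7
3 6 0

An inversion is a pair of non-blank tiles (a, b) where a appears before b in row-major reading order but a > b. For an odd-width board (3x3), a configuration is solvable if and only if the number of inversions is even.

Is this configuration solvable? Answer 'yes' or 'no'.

Answer: yes

Derivation:
Inversions (pairs i<j in row-major order where tile[i] > tile[j] > 0): 16
16 is even, so the puzzle is solvable.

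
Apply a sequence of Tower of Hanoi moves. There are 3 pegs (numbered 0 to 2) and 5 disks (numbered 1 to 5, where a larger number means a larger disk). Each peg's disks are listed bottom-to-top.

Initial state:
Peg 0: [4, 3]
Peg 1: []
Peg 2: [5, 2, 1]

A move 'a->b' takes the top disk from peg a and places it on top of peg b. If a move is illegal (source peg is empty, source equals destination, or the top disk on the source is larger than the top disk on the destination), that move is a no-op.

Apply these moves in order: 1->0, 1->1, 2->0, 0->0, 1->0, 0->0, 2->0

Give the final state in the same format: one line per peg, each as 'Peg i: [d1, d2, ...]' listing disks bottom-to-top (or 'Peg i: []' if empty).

After move 1 (1->0):
Peg 0: [4, 3]
Peg 1: []
Peg 2: [5, 2, 1]

After move 2 (1->1):
Peg 0: [4, 3]
Peg 1: []
Peg 2: [5, 2, 1]

After move 3 (2->0):
Peg 0: [4, 3, 1]
Peg 1: []
Peg 2: [5, 2]

After move 4 (0->0):
Peg 0: [4, 3, 1]
Peg 1: []
Peg 2: [5, 2]

After move 5 (1->0):
Peg 0: [4, 3, 1]
Peg 1: []
Peg 2: [5, 2]

After move 6 (0->0):
Peg 0: [4, 3, 1]
Peg 1: []
Peg 2: [5, 2]

After move 7 (2->0):
Peg 0: [4, 3, 1]
Peg 1: []
Peg 2: [5, 2]

Answer: Peg 0: [4, 3, 1]
Peg 1: []
Peg 2: [5, 2]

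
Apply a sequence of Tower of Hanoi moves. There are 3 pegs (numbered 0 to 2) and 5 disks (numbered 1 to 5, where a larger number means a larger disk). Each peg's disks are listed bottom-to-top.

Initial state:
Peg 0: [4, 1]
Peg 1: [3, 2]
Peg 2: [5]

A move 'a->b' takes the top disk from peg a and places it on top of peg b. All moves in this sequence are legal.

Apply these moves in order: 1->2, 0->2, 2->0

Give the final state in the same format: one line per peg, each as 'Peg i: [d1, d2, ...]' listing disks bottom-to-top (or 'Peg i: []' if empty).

Answer: Peg 0: [4, 1]
Peg 1: [3]
Peg 2: [5, 2]

Derivation:
After move 1 (1->2):
Peg 0: [4, 1]
Peg 1: [3]
Peg 2: [5, 2]

After move 2 (0->2):
Peg 0: [4]
Peg 1: [3]
Peg 2: [5, 2, 1]

After move 3 (2->0):
Peg 0: [4, 1]
Peg 1: [3]
Peg 2: [5, 2]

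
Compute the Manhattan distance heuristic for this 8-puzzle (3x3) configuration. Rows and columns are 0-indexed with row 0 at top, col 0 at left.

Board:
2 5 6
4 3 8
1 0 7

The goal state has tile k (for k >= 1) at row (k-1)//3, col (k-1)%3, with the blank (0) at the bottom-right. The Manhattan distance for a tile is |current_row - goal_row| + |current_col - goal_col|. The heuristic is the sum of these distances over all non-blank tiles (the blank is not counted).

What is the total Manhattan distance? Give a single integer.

Tile 2: (0,0)->(0,1) = 1
Tile 5: (0,1)->(1,1) = 1
Tile 6: (0,2)->(1,2) = 1
Tile 4: (1,0)->(1,0) = 0
Tile 3: (1,1)->(0,2) = 2
Tile 8: (1,2)->(2,1) = 2
Tile 1: (2,0)->(0,0) = 2
Tile 7: (2,2)->(2,0) = 2
Sum: 1 + 1 + 1 + 0 + 2 + 2 + 2 + 2 = 11

Answer: 11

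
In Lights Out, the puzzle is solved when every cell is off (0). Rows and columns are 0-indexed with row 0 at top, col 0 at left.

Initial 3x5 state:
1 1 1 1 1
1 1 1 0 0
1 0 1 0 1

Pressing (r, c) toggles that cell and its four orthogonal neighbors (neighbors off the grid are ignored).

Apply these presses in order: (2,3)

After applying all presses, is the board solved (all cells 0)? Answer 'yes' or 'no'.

Answer: no

Derivation:
After press 1 at (2,3):
1 1 1 1 1
1 1 1 1 0
1 0 0 1 0

Lights still on: 11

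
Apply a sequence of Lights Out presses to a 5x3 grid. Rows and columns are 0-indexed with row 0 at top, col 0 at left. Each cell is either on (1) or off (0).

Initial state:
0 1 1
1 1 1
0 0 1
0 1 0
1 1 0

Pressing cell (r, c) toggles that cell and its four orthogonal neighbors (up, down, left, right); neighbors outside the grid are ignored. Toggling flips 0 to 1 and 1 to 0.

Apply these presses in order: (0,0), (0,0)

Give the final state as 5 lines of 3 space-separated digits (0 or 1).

After press 1 at (0,0):
1 0 1
0 1 1
0 0 1
0 1 0
1 1 0

After press 2 at (0,0):
0 1 1
1 1 1
0 0 1
0 1 0
1 1 0

Answer: 0 1 1
1 1 1
0 0 1
0 1 0
1 1 0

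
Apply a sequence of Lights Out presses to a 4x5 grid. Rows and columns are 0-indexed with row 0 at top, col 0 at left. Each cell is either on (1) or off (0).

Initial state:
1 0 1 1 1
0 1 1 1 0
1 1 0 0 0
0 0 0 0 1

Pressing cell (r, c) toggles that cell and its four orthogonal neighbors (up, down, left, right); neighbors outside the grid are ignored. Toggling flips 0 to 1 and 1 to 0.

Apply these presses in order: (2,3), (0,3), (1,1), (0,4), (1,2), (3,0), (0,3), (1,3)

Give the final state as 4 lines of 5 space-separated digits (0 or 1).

Answer: 1 1 0 1 0
1 1 0 0 0
0 0 0 0 1
1 1 0 1 1

Derivation:
After press 1 at (2,3):
1 0 1 1 1
0 1 1 0 0
1 1 1 1 1
0 0 0 1 1

After press 2 at (0,3):
1 0 0 0 0
0 1 1 1 0
1 1 1 1 1
0 0 0 1 1

After press 3 at (1,1):
1 1 0 0 0
1 0 0 1 0
1 0 1 1 1
0 0 0 1 1

After press 4 at (0,4):
1 1 0 1 1
1 0 0 1 1
1 0 1 1 1
0 0 0 1 1

After press 5 at (1,2):
1 1 1 1 1
1 1 1 0 1
1 0 0 1 1
0 0 0 1 1

After press 6 at (3,0):
1 1 1 1 1
1 1 1 0 1
0 0 0 1 1
1 1 0 1 1

After press 7 at (0,3):
1 1 0 0 0
1 1 1 1 1
0 0 0 1 1
1 1 0 1 1

After press 8 at (1,3):
1 1 0 1 0
1 1 0 0 0
0 0 0 0 1
1 1 0 1 1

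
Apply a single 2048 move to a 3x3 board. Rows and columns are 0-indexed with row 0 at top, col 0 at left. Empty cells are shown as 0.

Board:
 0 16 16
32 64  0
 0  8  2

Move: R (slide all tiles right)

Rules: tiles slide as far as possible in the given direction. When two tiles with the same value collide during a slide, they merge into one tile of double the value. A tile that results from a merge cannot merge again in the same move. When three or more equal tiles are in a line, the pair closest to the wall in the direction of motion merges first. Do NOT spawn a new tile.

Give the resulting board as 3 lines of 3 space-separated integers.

Answer:  0  0 32
 0 32 64
 0  8  2

Derivation:
Slide right:
row 0: [0, 16, 16] -> [0, 0, 32]
row 1: [32, 64, 0] -> [0, 32, 64]
row 2: [0, 8, 2] -> [0, 8, 2]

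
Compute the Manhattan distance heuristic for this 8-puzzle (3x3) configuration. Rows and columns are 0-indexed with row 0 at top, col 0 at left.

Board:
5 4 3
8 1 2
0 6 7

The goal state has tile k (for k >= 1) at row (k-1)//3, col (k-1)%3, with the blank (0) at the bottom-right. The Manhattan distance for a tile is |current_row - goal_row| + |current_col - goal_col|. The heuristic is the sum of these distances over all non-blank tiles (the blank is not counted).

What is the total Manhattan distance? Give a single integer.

Tile 5: (0,0)->(1,1) = 2
Tile 4: (0,1)->(1,0) = 2
Tile 3: (0,2)->(0,2) = 0
Tile 8: (1,0)->(2,1) = 2
Tile 1: (1,1)->(0,0) = 2
Tile 2: (1,2)->(0,1) = 2
Tile 6: (2,1)->(1,2) = 2
Tile 7: (2,2)->(2,0) = 2
Sum: 2 + 2 + 0 + 2 + 2 + 2 + 2 + 2 = 14

Answer: 14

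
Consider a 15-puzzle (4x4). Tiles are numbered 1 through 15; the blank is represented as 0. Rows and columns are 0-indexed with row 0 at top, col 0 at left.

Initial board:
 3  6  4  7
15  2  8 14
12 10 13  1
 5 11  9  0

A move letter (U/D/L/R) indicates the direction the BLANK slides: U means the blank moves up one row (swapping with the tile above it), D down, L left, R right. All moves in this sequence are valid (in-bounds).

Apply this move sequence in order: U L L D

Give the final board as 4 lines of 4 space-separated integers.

Answer:  3  6  4  7
15  2  8 14
12 11 10 13
 5  0  9  1

Derivation:
After move 1 (U):
 3  6  4  7
15  2  8 14
12 10 13  0
 5 11  9  1

After move 2 (L):
 3  6  4  7
15  2  8 14
12 10  0 13
 5 11  9  1

After move 3 (L):
 3  6  4  7
15  2  8 14
12  0 10 13
 5 11  9  1

After move 4 (D):
 3  6  4  7
15  2  8 14
12 11 10 13
 5  0  9  1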